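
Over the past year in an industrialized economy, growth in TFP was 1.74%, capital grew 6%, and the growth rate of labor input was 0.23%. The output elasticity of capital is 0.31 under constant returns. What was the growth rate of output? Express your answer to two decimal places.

3.76%

Labor's share = 1 − 0.31 = 0.69.
Capital: 0.31 × 6 = 1.86 pp.
Labor input: 0.69 × 0.23 = 0.1587 pp.
Output growth = 1.74 + 2.0187 = 3.7587%.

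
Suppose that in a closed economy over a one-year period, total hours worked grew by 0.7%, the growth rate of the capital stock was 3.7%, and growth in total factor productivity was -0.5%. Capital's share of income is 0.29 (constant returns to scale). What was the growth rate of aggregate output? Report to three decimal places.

Labor's share = 1 − 0.29 = 0.71.
The capital stock: 0.29 × 3.7 = 1.073 pp.
Total hours worked: 0.71 × 0.7 = 0.497 pp.
Output growth = -0.5 + 1.57 = 1.07%.

1.070%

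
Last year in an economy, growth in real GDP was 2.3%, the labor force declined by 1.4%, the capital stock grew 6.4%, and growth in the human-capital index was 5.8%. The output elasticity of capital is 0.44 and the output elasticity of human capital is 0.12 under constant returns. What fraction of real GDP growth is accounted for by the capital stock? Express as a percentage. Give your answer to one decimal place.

The capital stock accounted for 122.4% of growth.

The capital stock contributed 0.44 × 6.4 = 2.816 pp.
Share of growth = 2.816 / 2.3 × 100 = 122.435%.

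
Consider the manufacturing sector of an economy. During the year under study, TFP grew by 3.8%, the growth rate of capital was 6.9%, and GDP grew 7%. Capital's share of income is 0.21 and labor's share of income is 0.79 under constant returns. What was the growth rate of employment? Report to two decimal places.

2.22%

Labor's share = 1 − 0.21 = 0.79.
gY = gA + 0.21×6.9 + 0.79×g.
0.79×g = 7 − 3.8 − 1.449 = 1.751.
g = 1.751 / 0.79 = 2.2165%.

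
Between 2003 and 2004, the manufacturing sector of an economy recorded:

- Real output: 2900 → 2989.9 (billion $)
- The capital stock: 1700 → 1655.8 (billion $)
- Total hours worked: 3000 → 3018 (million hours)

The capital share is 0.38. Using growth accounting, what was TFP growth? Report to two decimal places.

TFP grew 3.72%.

Real output growth = (2989.9 − 2900) / 2900 = 3.1%.
The capital stock growth = (1655.8 − 1700) / 1700 = -2.6%.
Total hours worked growth = (3018 − 3000) / 3000 = 0.6%.
Labor's share = 1 − 0.38 = 0.62.
The capital stock: 0.38 × (-2.6) = -0.988 pp.
Total hours worked: 0.62 × 0.6 = 0.372 pp.
TFP growth = 3.1 + 0.616 = 3.716%.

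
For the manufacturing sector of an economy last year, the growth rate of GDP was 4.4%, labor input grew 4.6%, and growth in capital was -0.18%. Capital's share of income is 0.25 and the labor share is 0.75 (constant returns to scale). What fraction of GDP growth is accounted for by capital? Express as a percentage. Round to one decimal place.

-1.0%

Capital contributed 0.25 × (-0.18) = -0.045 pp.
Share of growth = -0.045 / 4.4 × 100 = -1.023%.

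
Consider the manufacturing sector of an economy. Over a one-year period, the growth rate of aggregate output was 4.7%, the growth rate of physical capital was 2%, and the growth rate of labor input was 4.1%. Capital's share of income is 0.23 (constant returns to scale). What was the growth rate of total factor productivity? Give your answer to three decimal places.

Labor's share = 1 − 0.23 = 0.77.
Physical capital: 0.23 × 2 = 0.46 pp.
Labor input: 0.77 × 4.1 = 3.157 pp.
TFP growth = 4.7 − 3.617 = 1.083%.

1.083%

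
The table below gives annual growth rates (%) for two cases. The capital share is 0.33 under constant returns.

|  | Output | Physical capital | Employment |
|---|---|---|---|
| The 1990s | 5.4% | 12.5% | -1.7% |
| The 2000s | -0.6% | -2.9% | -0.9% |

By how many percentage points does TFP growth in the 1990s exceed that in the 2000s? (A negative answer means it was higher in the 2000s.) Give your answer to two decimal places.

Labor's share = 1 − 0.33 = 0.67.
The 1990s: TFP = 5.4 − 4.125 + 1.139 = 2.414%.
The 2000s: TFP = -0.6 + 0.957 + 0.603 = 0.96%.
Difference = 2.414 − (0.96) = 1.454 pp.

1.45 percentage points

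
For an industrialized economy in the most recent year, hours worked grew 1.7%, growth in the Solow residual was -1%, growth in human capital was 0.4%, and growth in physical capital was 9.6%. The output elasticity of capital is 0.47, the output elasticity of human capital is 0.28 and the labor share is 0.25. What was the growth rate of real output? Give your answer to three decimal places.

4.049%

Labor's share = 1 − 0.47 − 0.28 = 0.25.
Physical capital: 0.47 × 9.6 = 4.512 pp.
Human capital: 0.28 × 0.4 = 0.112 pp.
Hours worked: 0.25 × 1.7 = 0.425 pp.
Output growth = -1 + 5.049 = 4.049%.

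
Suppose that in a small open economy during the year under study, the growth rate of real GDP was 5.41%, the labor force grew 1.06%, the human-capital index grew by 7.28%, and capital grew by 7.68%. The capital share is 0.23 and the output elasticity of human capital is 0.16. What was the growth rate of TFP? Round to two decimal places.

1.83%

Labor's share = 1 − 0.23 − 0.16 = 0.61.
Capital: 0.23 × 7.68 = 1.7664 pp.
The human-capital index: 0.16 × 7.28 = 1.1648 pp.
The labor force: 0.61 × 1.06 = 0.6466 pp.
TFP growth = 5.41 − 3.5778 = 1.8322%.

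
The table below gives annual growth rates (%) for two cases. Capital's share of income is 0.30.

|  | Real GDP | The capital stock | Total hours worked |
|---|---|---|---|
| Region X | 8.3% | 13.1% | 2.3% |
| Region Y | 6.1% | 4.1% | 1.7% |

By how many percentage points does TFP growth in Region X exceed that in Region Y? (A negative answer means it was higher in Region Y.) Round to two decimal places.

-0.92 percentage points

Labor's share = 1 − 0.3 = 0.7.
Region X: TFP = 8.3 − 3.93 − 1.61 = 2.76%.
Region Y: TFP = 6.1 − 1.23 − 1.19 = 3.68%.
Difference = 2.76 − (3.68) = -0.92 pp.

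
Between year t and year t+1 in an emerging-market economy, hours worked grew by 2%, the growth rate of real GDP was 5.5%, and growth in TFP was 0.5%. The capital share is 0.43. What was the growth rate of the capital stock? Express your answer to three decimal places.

8.977%

Labor's share = 1 − 0.43 = 0.57.
gY = gA + 0.57×2 + 0.43×g.
0.43×g = 5.5 − 0.5 − 1.14 = 3.86.
g = 3.86 / 0.43 = 8.97674%.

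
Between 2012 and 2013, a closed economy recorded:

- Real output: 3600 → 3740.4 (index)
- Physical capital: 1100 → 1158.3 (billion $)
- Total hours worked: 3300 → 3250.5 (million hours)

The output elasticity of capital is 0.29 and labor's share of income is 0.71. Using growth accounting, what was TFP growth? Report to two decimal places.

Real output growth = (3740.4 − 3600) / 3600 = 3.9%.
Physical capital growth = (1158.3 − 1100) / 1100 = 5.3%.
Total hours worked growth = (3250.5 − 3300) / 3300 = -1.5%.
Labor's share = 1 − 0.29 = 0.71.
Physical capital: 0.29 × 5.3 = 1.537 pp.
Total hours worked: 0.71 × (-1.5) = -1.065 pp.
TFP growth = 3.9 − 0.472 = 3.428%.

3.43%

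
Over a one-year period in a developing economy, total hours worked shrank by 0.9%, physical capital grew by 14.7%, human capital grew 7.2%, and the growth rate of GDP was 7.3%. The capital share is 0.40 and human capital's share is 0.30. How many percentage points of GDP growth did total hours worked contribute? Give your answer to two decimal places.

-0.27 percentage points

Labor's share = 1 − 0.4 − 0.3 = 0.3.
Contribution = share × growth = 0.3 × (-0.9) = -0.27 pp.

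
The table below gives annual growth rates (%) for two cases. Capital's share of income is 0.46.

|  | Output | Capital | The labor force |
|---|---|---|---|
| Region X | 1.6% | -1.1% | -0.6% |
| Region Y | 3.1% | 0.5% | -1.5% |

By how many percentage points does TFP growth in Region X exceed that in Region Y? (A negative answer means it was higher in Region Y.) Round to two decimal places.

Labor's share = 1 − 0.46 = 0.54.
Region X: TFP = 1.6 + 0.506 + 0.324 = 2.43%.
Region Y: TFP = 3.1 − 0.23 + 0.81 = 3.68%.
Difference = 2.43 − (3.68) = -1.25 pp.

-1.25 percentage points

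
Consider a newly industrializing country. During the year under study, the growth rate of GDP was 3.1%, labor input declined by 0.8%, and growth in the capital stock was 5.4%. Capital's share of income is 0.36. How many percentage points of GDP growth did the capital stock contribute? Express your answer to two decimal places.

Contribution = share × growth = 0.36 × 5.4 = 1.944 pp.

1.94 percentage points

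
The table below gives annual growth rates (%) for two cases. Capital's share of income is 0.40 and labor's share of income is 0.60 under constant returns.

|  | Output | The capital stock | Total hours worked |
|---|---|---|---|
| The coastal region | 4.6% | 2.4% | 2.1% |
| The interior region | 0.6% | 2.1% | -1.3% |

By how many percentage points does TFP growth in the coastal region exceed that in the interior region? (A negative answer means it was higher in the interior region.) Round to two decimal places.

Labor's share = 1 − 0.4 = 0.6.
The coastal region: TFP = 4.6 − 0.96 − 1.26 = 2.38%.
The interior region: TFP = 0.6 − 0.84 + 0.78 = 0.54%.
Difference = 2.38 − (0.54) = 1.84 pp.

1.84 percentage points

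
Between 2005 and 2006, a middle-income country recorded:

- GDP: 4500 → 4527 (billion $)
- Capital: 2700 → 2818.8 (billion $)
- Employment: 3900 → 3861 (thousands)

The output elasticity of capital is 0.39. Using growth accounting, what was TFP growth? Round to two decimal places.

GDP growth = (4527 − 4500) / 4500 = 0.6%.
Capital growth = (2818.8 − 2700) / 2700 = 4.4%.
Employment growth = (3861 − 3900) / 3900 = -1%.
Labor's share = 1 − 0.39 = 0.61.
Capital: 0.39 × 4.4 = 1.716 pp.
Employment: 0.61 × (-1) = -0.61 pp.
TFP growth = 0.6 − 1.106 = -0.506%.

-0.51%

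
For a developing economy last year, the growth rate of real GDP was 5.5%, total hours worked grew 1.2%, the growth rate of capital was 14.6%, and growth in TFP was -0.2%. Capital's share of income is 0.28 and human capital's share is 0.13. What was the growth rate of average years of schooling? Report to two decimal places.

6.95%

Labor's share = 1 − 0.28 − 0.13 = 0.59.
gY = gA + 0.28×14.6 + 0.59×1.2 + 0.13×g.
0.13×g = 5.5 + 0.2 − 4.796 = 0.904.
g = 0.904 / 0.13 = 6.9538%.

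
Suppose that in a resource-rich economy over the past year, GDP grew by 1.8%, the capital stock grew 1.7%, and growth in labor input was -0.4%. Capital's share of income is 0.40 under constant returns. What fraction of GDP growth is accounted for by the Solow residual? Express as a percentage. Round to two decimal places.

Labor's share = 1 − 0.4 = 0.6.
The capital stock: 0.4 × 1.7 = 0.68 pp.
Labor input: 0.6 × (-0.4) = -0.24 pp.
TFP growth = 1.8 − 0.44 = 1.36%.
TFP share of growth = 1.36 / 1.8 × 100 = 75.5556%.

The Solow residual accounted for 75.56% of growth.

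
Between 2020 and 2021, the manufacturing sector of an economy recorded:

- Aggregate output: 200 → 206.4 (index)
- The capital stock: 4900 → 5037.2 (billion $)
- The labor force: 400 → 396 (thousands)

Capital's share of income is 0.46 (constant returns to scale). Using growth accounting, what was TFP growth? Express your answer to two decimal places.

2.45%

Aggregate output growth = (206.4 − 200) / 200 = 3.2%.
The capital stock growth = (5037.2 − 4900) / 4900 = 2.8%.
The labor force growth = (396 − 400) / 400 = -1%.
Labor's share = 1 − 0.46 = 0.54.
The capital stock: 0.46 × 2.8 = 1.288 pp.
The labor force: 0.54 × (-1) = -0.54 pp.
TFP growth = 3.2 − 0.748 = 2.452%.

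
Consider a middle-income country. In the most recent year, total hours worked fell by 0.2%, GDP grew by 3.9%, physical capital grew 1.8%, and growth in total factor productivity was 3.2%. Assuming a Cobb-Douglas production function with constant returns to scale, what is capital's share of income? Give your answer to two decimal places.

gY = gA + α·gK + (1−α)·gL, so gY − gA − gL = α(gK − gL).
3.9 − 3.2 + 0.2 = α × (1.8 − (-0.2)).
0.9 = 2 α, so α = 0.45.

0.45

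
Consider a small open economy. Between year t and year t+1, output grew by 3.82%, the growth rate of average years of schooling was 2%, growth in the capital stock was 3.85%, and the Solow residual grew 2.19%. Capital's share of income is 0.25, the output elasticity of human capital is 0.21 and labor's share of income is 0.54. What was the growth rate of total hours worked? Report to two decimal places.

Labor's share = 1 − 0.25 − 0.21 = 0.54.
gY = gA + 0.25×3.85 + 0.21×2 + 0.54×g.
0.54×g = 3.82 − 2.19 − 1.3825 = 0.2475.
g = 0.2475 / 0.54 = 0.4583%.

0.46%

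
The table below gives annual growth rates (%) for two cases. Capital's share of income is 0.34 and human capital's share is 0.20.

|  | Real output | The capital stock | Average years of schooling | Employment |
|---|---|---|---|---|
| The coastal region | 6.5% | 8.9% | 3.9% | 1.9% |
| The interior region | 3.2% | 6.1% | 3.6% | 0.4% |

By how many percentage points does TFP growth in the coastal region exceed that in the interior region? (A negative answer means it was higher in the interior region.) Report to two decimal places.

Labor's share = 1 − 0.34 − 0.2 = 0.46.
The coastal region: TFP = 6.5 − 3.026 − 0.78 − 0.874 = 1.82%.
The interior region: TFP = 3.2 − 2.074 − 0.72 − 0.184 = 0.222%.
Difference = 1.82 − (0.222) = 1.598 pp.

1.60 percentage points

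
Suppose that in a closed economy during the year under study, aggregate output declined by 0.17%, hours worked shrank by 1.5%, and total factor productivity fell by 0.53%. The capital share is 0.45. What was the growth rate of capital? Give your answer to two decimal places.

2.63%

Labor's share = 1 − 0.45 = 0.55.
gY = gA + 0.55×(-1.5) + 0.45×g.
0.45×g = -0.17 + 0.53 + 0.825 = 1.185.
g = 1.185 / 0.45 = 2.6333%.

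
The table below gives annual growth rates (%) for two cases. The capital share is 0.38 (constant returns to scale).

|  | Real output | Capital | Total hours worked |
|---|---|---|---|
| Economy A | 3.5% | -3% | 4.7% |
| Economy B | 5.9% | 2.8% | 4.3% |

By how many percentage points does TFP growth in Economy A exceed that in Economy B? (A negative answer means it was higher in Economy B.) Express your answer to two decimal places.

Labor's share = 1 − 0.38 = 0.62.
Economy A: TFP = 3.5 + 1.14 − 2.914 = 1.726%.
Economy B: TFP = 5.9 − 1.064 − 2.666 = 2.17%.
Difference = 1.726 − (2.17) = -0.444 pp.

-0.44 percentage points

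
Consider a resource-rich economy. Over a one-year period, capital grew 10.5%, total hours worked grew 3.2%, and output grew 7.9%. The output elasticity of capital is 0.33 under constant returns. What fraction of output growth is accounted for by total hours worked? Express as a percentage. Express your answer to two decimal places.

Total hours worked accounted for 27.14% of growth.

Labor's share = 1 − 0.33 = 0.67.
Total hours worked contributed 0.67 × 3.2 = 2.144 pp.
Share of growth = 2.144 / 7.9 × 100 = 27.1392%.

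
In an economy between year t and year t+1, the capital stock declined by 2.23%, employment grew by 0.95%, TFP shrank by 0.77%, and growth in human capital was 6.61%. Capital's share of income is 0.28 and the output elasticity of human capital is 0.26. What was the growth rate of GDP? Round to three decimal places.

Labor's share = 1 − 0.28 − 0.26 = 0.46.
The capital stock: 0.28 × (-2.23) = -0.6244 pp.
Human capital: 0.26 × 6.61 = 1.7186 pp.
Employment: 0.46 × 0.95 = 0.437 pp.
Output growth = -0.77 + 1.5312 = 0.7612%.

GDP grew 0.761%.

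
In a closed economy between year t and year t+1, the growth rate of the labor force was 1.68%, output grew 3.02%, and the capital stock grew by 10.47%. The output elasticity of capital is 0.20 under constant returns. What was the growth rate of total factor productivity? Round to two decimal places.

-0.42%

Labor's share = 1 − 0.2 = 0.8.
The capital stock: 0.2 × 10.47 = 2.094 pp.
The labor force: 0.8 × 1.68 = 1.344 pp.
TFP growth = 3.02 − 3.438 = -0.418%.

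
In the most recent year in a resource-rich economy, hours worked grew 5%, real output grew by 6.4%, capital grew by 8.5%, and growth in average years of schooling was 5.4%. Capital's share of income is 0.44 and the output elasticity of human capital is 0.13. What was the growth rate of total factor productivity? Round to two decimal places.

Labor's share = 1 − 0.44 − 0.13 = 0.43.
Capital: 0.44 × 8.5 = 3.74 pp.
Average years of schooling: 0.13 × 5.4 = 0.702 pp.
Hours worked: 0.43 × 5 = 2.15 pp.
TFP growth = 6.4 − 6.592 = -0.192%.

-0.19%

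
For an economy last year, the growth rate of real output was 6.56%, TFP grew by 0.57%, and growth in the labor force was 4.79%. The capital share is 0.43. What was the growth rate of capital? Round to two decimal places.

7.58%

Labor's share = 1 − 0.43 = 0.57.
gY = gA + 0.57×4.79 + 0.43×g.
0.43×g = 6.56 − 0.57 − 2.7303 = 3.2597.
g = 3.2597 / 0.43 = 7.5807%.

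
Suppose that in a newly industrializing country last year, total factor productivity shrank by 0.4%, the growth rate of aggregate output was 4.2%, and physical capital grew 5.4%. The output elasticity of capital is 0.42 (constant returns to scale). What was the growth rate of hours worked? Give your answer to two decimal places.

Hours worked growth was 4.02%.

Labor's share = 1 − 0.42 = 0.58.
gY = gA + 0.42×5.4 + 0.58×g.
0.58×g = 4.2 + 0.4 − 2.268 = 2.332.
g = 2.332 / 0.58 = 4.0207%.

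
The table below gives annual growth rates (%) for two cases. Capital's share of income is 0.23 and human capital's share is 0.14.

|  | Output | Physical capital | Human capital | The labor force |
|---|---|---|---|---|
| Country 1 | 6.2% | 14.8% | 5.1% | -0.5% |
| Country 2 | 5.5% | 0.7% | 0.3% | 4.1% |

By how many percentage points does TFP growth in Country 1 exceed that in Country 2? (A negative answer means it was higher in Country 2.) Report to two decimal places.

Labor's share = 1 − 0.23 − 0.14 = 0.63.
Country 1: TFP = 6.2 − 3.404 − 0.714 + 0.315 = 2.397%.
Country 2: TFP = 5.5 − 0.161 − 0.042 − 2.583 = 2.714%.
Difference = 2.397 − (2.714) = -0.317 pp.

-0.32 percentage points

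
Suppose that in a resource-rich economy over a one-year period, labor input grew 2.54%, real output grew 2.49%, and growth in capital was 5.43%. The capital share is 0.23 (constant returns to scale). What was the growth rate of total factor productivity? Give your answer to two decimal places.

Labor's share = 1 − 0.23 = 0.77.
Capital: 0.23 × 5.43 = 1.2489 pp.
Labor input: 0.77 × 2.54 = 1.9558 pp.
TFP growth = 2.49 − 3.2047 = -0.7147%.

-0.71%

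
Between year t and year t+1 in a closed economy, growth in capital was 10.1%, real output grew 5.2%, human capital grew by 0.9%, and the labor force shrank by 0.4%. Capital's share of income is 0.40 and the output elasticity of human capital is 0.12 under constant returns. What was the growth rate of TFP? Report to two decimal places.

1.24%

Labor's share = 1 − 0.4 − 0.12 = 0.48.
Capital: 0.4 × 10.1 = 4.04 pp.
Human capital: 0.12 × 0.9 = 0.108 pp.
The labor force: 0.48 × (-0.4) = -0.192 pp.
TFP growth = 5.2 − 3.956 = 1.244%.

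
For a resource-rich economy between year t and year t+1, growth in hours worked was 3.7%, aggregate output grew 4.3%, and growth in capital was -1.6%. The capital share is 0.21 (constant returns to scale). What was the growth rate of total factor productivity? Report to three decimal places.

Labor's share = 1 − 0.21 = 0.79.
Capital: 0.21 × (-1.6) = -0.336 pp.
Hours worked: 0.79 × 3.7 = 2.923 pp.
TFP growth = 4.3 − 2.587 = 1.713%.

Total factor productivity growth was 1.713%.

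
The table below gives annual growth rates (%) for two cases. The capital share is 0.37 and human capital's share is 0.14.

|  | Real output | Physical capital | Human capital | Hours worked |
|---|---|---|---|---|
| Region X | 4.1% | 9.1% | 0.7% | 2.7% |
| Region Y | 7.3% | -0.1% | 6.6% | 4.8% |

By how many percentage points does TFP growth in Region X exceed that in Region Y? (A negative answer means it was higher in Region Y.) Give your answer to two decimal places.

-4.75 percentage points

Labor's share = 1 − 0.37 − 0.14 = 0.49.
Region X: TFP = 4.1 − 3.367 − 0.098 − 1.323 = -0.688%.
Region Y: TFP = 7.3 + 0.037 − 0.924 − 2.352 = 4.061%.
Difference = -0.688 − (4.061) = -4.749 pp.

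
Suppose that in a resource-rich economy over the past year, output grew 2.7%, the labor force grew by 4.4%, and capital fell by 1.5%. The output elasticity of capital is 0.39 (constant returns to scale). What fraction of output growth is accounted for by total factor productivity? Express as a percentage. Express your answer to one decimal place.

22.3%

Labor's share = 1 − 0.39 = 0.61.
Capital: 0.39 × (-1.5) = -0.585 pp.
The labor force: 0.61 × 4.4 = 2.684 pp.
TFP growth = 2.7 − 2.099 = 0.601%.
TFP share of growth = 0.601 / 2.7 × 100 = 22.259%.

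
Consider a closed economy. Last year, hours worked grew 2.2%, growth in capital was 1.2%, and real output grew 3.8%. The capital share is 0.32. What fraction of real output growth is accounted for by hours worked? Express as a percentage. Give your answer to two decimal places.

Labor's share = 1 − 0.32 = 0.68.
Hours worked contributed 0.68 × 2.2 = 1.496 pp.
Share of growth = 1.496 / 3.8 × 100 = 39.3684%.

Hours worked accounted for 39.37% of growth.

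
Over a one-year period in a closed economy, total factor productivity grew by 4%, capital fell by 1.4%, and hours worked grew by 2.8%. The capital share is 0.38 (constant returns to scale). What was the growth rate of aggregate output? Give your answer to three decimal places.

5.204%

Labor's share = 1 − 0.38 = 0.62.
Capital: 0.38 × (-1.4) = -0.532 pp.
Hours worked: 0.62 × 2.8 = 1.736 pp.
Output growth = 4 + 1.204 = 5.204%.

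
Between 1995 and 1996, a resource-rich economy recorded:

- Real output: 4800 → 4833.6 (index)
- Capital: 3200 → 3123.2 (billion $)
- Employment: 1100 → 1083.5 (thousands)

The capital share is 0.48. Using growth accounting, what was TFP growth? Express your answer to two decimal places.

Real output growth = (4833.6 − 4800) / 4800 = 0.7%.
Capital growth = (3123.2 − 3200) / 3200 = -2.4%.
Employment growth = (1083.5 − 1100) / 1100 = -1.5%.
Labor's share = 1 − 0.48 = 0.52.
Capital: 0.48 × (-2.4) = -1.152 pp.
Employment: 0.52 × (-1.5) = -0.78 pp.
TFP growth = 0.7 + 1.932 = 2.632%.

2.63%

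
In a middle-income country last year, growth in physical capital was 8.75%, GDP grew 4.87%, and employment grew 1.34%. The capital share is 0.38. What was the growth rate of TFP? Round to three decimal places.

TFP growth was 0.714%.

Labor's share = 1 − 0.38 = 0.62.
Physical capital: 0.38 × 8.75 = 3.325 pp.
Employment: 0.62 × 1.34 = 0.8308 pp.
TFP growth = 4.87 − 4.1558 = 0.7142%.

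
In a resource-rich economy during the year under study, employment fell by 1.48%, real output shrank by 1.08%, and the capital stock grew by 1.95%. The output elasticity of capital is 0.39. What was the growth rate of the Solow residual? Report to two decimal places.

Labor's share = 1 − 0.39 = 0.61.
The capital stock: 0.39 × 1.95 = 0.7605 pp.
Employment: 0.61 × (-1.48) = -0.9028 pp.
TFP growth = -1.08 + 0.1423 = -0.9377%.

-0.94%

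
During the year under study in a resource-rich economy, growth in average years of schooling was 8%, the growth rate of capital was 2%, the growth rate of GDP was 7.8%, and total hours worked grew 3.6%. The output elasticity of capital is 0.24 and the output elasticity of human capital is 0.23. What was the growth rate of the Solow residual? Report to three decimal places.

Labor's share = 1 − 0.24 − 0.23 = 0.53.
Capital: 0.24 × 2 = 0.48 pp.
Average years of schooling: 0.23 × 8 = 1.84 pp.
Total hours worked: 0.53 × 3.6 = 1.908 pp.
TFP growth = 7.8 − 4.228 = 3.572%.

3.572%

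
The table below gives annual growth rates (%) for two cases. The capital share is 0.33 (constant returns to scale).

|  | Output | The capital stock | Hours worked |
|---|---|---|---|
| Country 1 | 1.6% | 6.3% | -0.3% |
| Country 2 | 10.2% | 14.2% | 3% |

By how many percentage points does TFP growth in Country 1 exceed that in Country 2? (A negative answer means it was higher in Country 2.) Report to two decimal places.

Labor's share = 1 − 0.33 = 0.67.
Country 1: TFP = 1.6 − 2.079 + 0.201 = -0.278%.
Country 2: TFP = 10.2 − 4.686 − 2.01 = 3.504%.
Difference = -0.278 − (3.504) = -3.782 pp.

-3.78 percentage points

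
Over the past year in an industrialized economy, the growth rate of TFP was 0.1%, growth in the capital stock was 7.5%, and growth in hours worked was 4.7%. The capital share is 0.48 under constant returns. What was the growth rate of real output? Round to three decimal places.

Real output grew 6.144%.

Labor's share = 1 − 0.48 = 0.52.
The capital stock: 0.48 × 7.5 = 3.6 pp.
Hours worked: 0.52 × 4.7 = 2.444 pp.
Output growth = 0.1 + 6.044 = 6.144%.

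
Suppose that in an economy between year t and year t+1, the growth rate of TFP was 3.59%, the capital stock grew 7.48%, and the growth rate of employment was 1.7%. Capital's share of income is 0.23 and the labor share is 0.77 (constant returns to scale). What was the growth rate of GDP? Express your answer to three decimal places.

6.619%

Labor's share = 1 − 0.23 = 0.77.
The capital stock: 0.23 × 7.48 = 1.7204 pp.
Employment: 0.77 × 1.7 = 1.309 pp.
Output growth = 3.59 + 3.0294 = 6.6194%.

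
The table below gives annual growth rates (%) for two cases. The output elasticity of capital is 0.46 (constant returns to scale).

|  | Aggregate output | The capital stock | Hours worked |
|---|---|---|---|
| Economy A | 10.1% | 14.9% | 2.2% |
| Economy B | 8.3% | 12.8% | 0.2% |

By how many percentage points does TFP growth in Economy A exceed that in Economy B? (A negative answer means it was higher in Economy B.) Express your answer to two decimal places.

Labor's share = 1 − 0.46 = 0.54.
Economy A: TFP = 10.1 − 6.854 − 1.188 = 2.058%.
Economy B: TFP = 8.3 − 5.888 − 0.108 = 2.304%.
Difference = 2.058 − (2.304) = -0.246 pp.

-0.25 percentage points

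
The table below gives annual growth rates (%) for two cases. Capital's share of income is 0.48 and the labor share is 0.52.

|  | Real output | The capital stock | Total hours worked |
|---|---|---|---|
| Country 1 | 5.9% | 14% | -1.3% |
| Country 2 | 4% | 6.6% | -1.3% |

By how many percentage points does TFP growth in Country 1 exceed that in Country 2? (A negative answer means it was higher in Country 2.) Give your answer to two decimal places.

-1.65 percentage points

Labor's share = 1 − 0.48 = 0.52.
Country 1: TFP = 5.9 − 6.72 + 0.676 = -0.144%.
Country 2: TFP = 4 − 3.168 + 0.676 = 1.508%.
Difference = -0.144 − (1.508) = -1.652 pp.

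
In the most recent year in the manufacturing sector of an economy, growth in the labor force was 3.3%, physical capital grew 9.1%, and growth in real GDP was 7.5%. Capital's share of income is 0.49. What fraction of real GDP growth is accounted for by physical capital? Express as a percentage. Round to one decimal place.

Physical capital contributed 0.49 × 9.1 = 4.459 pp.
Share of growth = 4.459 / 7.5 × 100 = 59.453%.

Physical capital accounted for 59.5% of growth.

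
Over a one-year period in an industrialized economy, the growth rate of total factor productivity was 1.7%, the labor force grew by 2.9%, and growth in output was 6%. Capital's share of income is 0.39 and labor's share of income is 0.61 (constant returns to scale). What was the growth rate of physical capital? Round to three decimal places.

Physical capital grew 6.490%.

Labor's share = 1 − 0.39 = 0.61.
gY = gA + 0.61×2.9 + 0.39×g.
0.39×g = 6 − 1.7 − 1.769 = 2.531.
g = 2.531 / 0.39 = 6.48974%.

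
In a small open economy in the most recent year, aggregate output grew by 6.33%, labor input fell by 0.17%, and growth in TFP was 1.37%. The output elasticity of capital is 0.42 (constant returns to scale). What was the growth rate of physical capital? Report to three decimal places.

Physical capital grew 12.044%.

Labor's share = 1 − 0.42 = 0.58.
gY = gA + 0.58×(-0.17) + 0.42×g.
0.42×g = 6.33 − 1.37 + 0.0986 = 5.0586.
g = 5.0586 / 0.42 = 12.04429%.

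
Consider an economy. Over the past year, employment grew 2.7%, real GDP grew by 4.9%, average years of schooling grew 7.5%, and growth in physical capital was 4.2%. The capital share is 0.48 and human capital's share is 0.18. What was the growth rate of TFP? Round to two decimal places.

Labor's share = 1 − 0.48 − 0.18 = 0.34.
Physical capital: 0.48 × 4.2 = 2.016 pp.
Average years of schooling: 0.18 × 7.5 = 1.35 pp.
Employment: 0.34 × 2.7 = 0.918 pp.
TFP growth = 4.9 − 4.284 = 0.616%.

0.62%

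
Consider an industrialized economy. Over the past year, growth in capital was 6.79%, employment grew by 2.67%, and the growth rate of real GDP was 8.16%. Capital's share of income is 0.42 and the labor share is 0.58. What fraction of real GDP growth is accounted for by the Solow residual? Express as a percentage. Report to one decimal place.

Labor's share = 1 − 0.42 = 0.58.
Capital: 0.42 × 6.79 = 2.8518 pp.
Employment: 0.58 × 2.67 = 1.5486 pp.
TFP growth = 8.16 − 4.4004 = 3.7596%.
TFP share of growth = 3.7596 / 8.16 × 100 = 46.074%.

The Solow residual accounted for 46.1% of growth.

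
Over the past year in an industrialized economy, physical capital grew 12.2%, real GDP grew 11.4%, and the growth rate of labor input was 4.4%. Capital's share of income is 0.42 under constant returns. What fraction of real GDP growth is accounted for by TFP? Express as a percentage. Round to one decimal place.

TFP accounted for 32.7% of growth.

Labor's share = 1 − 0.42 = 0.58.
Physical capital: 0.42 × 12.2 = 5.124 pp.
Labor input: 0.58 × 4.4 = 2.552 pp.
TFP growth = 11.4 − 7.676 = 3.724%.
TFP share of growth = 3.724 / 11.4 × 100 = 32.667%.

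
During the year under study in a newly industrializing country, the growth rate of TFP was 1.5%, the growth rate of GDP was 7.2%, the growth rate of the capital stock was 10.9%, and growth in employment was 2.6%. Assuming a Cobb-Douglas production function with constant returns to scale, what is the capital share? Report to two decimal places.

gY = gA + α·gK + (1−α)·gL, so gY − gA − gL = α(gK − gL).
7.2 − 1.5 − 2.6 = α × (10.9 − 2.6).
3.1 = 8.3 α, so α = 0.3735.

α = 0.37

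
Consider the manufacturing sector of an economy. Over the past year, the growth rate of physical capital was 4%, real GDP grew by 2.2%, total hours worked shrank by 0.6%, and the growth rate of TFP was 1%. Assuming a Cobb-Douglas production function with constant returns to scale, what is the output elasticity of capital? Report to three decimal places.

α = 0.391

gY = gA + α·gK + (1−α)·gL, so gY − gA − gL = α(gK − gL).
2.2 − 1 + 0.6 = α × (4 − (-0.6)).
1.8 = 4.6 α, so α = 0.3913.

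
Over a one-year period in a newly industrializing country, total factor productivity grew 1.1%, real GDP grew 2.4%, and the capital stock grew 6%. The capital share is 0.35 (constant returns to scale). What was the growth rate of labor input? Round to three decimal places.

Labor's share = 1 − 0.35 = 0.65.
gY = gA + 0.35×6 + 0.65×g.
0.65×g = 2.4 − 1.1 − 2.1 = -0.8.
g = -0.8 / 0.65 = -1.23077%.

-1.231%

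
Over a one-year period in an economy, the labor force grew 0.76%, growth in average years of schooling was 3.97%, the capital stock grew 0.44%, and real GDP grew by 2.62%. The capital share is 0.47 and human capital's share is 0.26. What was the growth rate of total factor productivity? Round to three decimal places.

Labor's share = 1 − 0.47 − 0.26 = 0.27.
The capital stock: 0.47 × 0.44 = 0.2068 pp.
Average years of schooling: 0.26 × 3.97 = 1.0322 pp.
The labor force: 0.27 × 0.76 = 0.2052 pp.
TFP growth = 2.62 − 1.4442 = 1.1758%.

1.176%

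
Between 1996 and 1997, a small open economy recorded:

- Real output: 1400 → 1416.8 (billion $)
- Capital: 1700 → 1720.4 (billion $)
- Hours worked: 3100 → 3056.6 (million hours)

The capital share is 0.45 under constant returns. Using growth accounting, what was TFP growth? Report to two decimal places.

1.43%

Real output growth = (1416.8 − 1400) / 1400 = 1.2%.
Capital growth = (1720.4 − 1700) / 1700 = 1.2%.
Hours worked growth = (3056.6 − 3100) / 3100 = -1.4%.
Labor's share = 1 − 0.45 = 0.55.
Capital: 0.45 × 1.2 = 0.54 pp.
Hours worked: 0.55 × (-1.4) = -0.77 pp.
TFP growth = 1.2 + 0.23 = 1.43%.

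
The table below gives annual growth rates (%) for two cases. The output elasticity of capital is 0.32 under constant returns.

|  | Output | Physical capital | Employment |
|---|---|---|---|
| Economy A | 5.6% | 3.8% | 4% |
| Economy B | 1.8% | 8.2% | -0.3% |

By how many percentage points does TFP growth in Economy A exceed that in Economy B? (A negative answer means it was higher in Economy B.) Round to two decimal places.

Labor's share = 1 − 0.32 = 0.68.
Economy A: TFP = 5.6 − 1.216 − 2.72 = 1.664%.
Economy B: TFP = 1.8 − 2.624 + 0.204 = -0.62%.
Difference = 1.664 − (-0.62) = 2.284 pp.

2.28 percentage points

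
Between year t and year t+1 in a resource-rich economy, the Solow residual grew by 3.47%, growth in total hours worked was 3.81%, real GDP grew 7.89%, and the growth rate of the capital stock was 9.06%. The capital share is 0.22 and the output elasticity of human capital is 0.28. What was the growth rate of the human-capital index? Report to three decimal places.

The human-capital index growth was 1.864%.

Labor's share = 1 − 0.22 − 0.28 = 0.5.
gY = gA + 0.22×9.06 + 0.5×3.81 + 0.28×g.
0.28×g = 7.89 − 3.47 − 3.8982 = 0.5218.
g = 0.5218 / 0.28 = 1.86357%.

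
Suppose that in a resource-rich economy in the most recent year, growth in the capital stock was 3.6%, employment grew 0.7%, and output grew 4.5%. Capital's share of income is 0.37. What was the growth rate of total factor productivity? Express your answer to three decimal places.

2.727%

Labor's share = 1 − 0.37 = 0.63.
The capital stock: 0.37 × 3.6 = 1.332 pp.
Employment: 0.63 × 0.7 = 0.441 pp.
TFP growth = 4.5 − 1.773 = 2.727%.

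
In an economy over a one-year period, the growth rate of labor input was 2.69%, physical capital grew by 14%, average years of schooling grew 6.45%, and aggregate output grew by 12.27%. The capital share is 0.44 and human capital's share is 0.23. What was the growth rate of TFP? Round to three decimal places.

Labor's share = 1 − 0.44 − 0.23 = 0.33.
Physical capital: 0.44 × 14 = 6.16 pp.
Average years of schooling: 0.23 × 6.45 = 1.4835 pp.
Labor input: 0.33 × 2.69 = 0.8877 pp.
TFP growth = 12.27 − 8.5312 = 3.7388%.

TFP grew 3.739%.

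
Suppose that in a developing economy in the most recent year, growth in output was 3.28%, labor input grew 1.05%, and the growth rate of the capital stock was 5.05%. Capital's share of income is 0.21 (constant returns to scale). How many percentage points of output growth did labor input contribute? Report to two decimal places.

0.83

Labor's share = 1 − 0.21 = 0.79.
Contribution = share × growth = 0.79 × 1.05 = 0.8295 pp.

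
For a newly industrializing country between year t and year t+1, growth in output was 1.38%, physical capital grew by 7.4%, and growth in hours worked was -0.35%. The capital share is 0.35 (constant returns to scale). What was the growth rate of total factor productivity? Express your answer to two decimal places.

Labor's share = 1 − 0.35 = 0.65.
Physical capital: 0.35 × 7.4 = 2.59 pp.
Hours worked: 0.65 × (-0.35) = -0.2275 pp.
TFP growth = 1.38 − 2.3625 = -0.9825%.

-0.98%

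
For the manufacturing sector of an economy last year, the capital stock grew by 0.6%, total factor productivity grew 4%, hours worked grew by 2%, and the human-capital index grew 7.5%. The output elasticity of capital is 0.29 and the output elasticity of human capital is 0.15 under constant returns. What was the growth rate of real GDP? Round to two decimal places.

Real GDP growth was 6.42%.

Labor's share = 1 − 0.29 − 0.15 = 0.56.
The capital stock: 0.29 × 0.6 = 0.174 pp.
The human-capital index: 0.15 × 7.5 = 1.125 pp.
Hours worked: 0.56 × 2 = 1.12 pp.
Output growth = 4 + 2.419 = 6.419%.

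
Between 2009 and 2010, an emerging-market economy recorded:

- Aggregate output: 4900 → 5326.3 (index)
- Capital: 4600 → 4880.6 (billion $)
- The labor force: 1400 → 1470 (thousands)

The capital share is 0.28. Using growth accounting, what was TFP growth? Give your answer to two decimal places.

Aggregate output growth = (5326.3 − 4900) / 4900 = 8.7%.
Capital growth = (4880.6 − 4600) / 4600 = 6.1%.
The labor force growth = (1470 − 1400) / 1400 = 5%.
Labor's share = 1 − 0.28 = 0.72.
Capital: 0.28 × 6.1 = 1.708 pp.
The labor force: 0.72 × 5 = 3.6 pp.
TFP growth = 8.7 − 5.308 = 3.392%.

3.39%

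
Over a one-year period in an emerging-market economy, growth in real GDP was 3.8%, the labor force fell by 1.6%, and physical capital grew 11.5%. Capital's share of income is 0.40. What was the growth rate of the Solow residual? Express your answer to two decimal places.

Labor's share = 1 − 0.4 = 0.6.
Physical capital: 0.4 × 11.5 = 4.6 pp.
The labor force: 0.6 × (-1.6) = -0.96 pp.
TFP growth = 3.8 − 3.64 = 0.16%.

0.16%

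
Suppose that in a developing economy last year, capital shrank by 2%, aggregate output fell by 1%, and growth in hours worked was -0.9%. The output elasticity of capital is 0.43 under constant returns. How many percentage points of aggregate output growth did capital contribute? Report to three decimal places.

-0.860 pp

Contribution = share × growth = 0.43 × (-2) = -0.86 pp.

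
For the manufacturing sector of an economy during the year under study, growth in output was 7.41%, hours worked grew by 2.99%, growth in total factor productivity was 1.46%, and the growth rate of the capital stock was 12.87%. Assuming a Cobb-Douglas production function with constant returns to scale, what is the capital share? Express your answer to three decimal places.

0.300

gY = gA + α·gK + (1−α)·gL, so gY − gA − gL = α(gK − gL).
7.41 − 1.46 − 2.99 = α × (12.87 − 2.99).
2.96 = 9.88 α, so α = 0.2996.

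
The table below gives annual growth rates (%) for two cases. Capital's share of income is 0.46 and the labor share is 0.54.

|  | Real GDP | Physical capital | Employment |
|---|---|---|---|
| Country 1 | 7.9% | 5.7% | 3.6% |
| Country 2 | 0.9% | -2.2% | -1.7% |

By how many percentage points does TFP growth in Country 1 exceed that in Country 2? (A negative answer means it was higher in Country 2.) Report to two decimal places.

0.50 percentage points

Labor's share = 1 − 0.46 = 0.54.
Country 1: TFP = 7.9 − 2.622 − 1.944 = 3.334%.
Country 2: TFP = 0.9 + 1.012 + 0.918 = 2.83%.
Difference = 3.334 − (2.83) = 0.504 pp.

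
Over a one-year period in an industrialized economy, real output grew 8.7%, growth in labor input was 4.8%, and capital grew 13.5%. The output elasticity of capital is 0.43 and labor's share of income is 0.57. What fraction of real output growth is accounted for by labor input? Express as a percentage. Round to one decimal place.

31.4%

Labor's share = 1 − 0.43 = 0.57.
Labor input contributed 0.57 × 4.8 = 2.736 pp.
Share of growth = 2.736 / 8.7 × 100 = 31.448%.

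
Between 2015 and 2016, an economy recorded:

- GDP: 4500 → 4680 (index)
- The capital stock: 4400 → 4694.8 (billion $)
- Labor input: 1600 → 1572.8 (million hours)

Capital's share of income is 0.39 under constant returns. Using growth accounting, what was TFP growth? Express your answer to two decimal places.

GDP growth = (4680 − 4500) / 4500 = 4%.
The capital stock growth = (4694.8 − 4400) / 4400 = 6.7%.
Labor input growth = (1572.8 − 1600) / 1600 = -1.7%.
Labor's share = 1 − 0.39 = 0.61.
The capital stock: 0.39 × 6.7 = 2.613 pp.
Labor input: 0.61 × (-1.7) = -1.037 pp.
TFP growth = 4 − 1.576 = 2.424%.

TFP growth was 2.42%.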